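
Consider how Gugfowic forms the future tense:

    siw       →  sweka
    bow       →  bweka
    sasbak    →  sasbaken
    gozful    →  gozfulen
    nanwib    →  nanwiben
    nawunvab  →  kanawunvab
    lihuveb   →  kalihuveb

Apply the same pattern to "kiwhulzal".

kakiwhulzal

nanwib and nawunvab both end in -b yet inflect differently (nanwiben, kanawunvab), so the final letter is not what conditions the rule; the number of vowels is.
"kiwhulzal" has 3 vowels. The stems with 3 vowels (nawunvab → kanawunvab, lihuveb → kalihuveb) add the prefix ka-.
The other patterns: stems with 1 vowel delete the last vowel and add -eka; stems with 2 vowels add -en.
So kiwhulzal → kakiwhulzal.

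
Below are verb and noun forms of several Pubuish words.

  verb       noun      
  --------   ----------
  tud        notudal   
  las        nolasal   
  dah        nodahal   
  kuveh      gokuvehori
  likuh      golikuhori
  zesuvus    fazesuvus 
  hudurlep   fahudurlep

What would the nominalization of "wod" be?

nowodal

"wod" has 1 vowel. The stems with 1 vowel (tud → notudal, las → nolasal, dah → nodahal) add no- … -al around the stem.
The other patterns: stems with 2 vowels add go- … -ori around the stem; stems with 3 vowels add the prefix fa-.
So wod → nowodal.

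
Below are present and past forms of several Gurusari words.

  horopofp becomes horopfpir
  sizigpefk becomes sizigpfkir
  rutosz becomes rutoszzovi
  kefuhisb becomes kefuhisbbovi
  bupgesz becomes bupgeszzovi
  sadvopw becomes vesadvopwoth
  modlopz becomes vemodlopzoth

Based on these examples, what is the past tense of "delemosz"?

delemoszzovi

rutosz and modlopz both end in -z yet inflect differently (rutoszzovi, vemodlopzoth), so the final letter is not what conditions the rule; the second-to-last letter is.
"delemosz" has second-to-last letter 's'. The stems whose second-to-last letter is 's' (rutosz → rutoszzovi, kefuhisb → kefuhisbbovi, bupgesz → bupgeszzovi) double the final consonant and add -ovi.
So delemosz → delemoszzovi.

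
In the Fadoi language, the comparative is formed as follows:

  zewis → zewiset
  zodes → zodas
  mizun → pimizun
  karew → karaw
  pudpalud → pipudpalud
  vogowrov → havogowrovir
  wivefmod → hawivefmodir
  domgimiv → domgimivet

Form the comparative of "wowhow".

hawowhowir

domgimiv and vogowrov both end in -v yet inflect differently (domgimivet, havogowrovir), so the final letter is not what conditions the rule; the last vowel is.
"wowhow" has last vowel 'o'. The stems whose last vowel is 'o' (wivefmod → hawivefmodir, vogowrov → havogowrovir) add ha- … -ir around the stem.
So wowhow → hawowhowir.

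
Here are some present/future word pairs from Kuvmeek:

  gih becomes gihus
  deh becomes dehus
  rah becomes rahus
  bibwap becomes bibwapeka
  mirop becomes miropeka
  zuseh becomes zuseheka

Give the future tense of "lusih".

lusiheka

"lusih" has 2 vowels. The stems with 2 vowels (bibwap → bibwapeka, mirop → miropeka, zuseh → zuseheka) add -eka.
So lusih → lusiheka.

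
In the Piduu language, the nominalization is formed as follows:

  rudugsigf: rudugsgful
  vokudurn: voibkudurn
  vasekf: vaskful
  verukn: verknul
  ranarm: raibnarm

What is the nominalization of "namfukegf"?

vokudurn and verukn both end in -n yet inflect differently (voibkudurn, verknul), so the final letter is not what conditions the rule; the second-to-last letter is.
"namfukegf" has second-to-last letter 'g'. The one such stem in the data (rudugsigf → rudugsgful) deletes the last vowel and adds -ul (as do verukn, vasekf), so the same rule applies.
The other pattern: stems whose second-to-last letter is 'r' insert -ib- after the first vowel.
So namfukegf → namfukgful.

namfukgful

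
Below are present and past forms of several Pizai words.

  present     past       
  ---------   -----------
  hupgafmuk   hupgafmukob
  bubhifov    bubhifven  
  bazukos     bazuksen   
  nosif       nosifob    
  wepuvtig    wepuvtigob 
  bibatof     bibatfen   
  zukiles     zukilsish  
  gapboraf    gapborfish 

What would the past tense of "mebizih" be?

nosif and bibatof both end in -f yet inflect differently (nosifob, bibatfen), so the final letter is not what conditions the rule; the last vowel is.
"mebizih" has last vowel 'i'. The stems whose last vowel is 'i' (wepuvtig → wepuvtigob, nosif → nosifob) add -ob.
So mebizih → mebizihob.

mebizihob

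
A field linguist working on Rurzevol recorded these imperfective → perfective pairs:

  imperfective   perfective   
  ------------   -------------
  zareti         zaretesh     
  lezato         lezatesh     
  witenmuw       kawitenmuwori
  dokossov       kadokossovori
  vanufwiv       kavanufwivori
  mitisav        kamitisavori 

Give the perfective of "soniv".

lezato and dokossov both have last vowel 'o' yet inflect differently (lezatesh, kadokossovori), so the last vowel is not what conditions the rule; whether the stem ends in a vowel or a consonant is.
"soniv" ends in a consonant. The stems ending in a consonant (witenmuw → kawitenmuwori, dokossov → kadokossovori, vanufwiv → kavanufwivori) add ka- … -ori around the stem.
So soniv → kasonivori.

kasonivori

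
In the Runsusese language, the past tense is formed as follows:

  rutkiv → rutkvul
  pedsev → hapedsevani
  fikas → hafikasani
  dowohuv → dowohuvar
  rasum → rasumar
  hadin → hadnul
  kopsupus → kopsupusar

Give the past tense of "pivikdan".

hapivikdanani

dowohuv and rutkiv both end in -v yet inflect differently (dowohuvar, rutkvul), so the final letter is not what conditions the rule; the last vowel is.
"pivikdan" has last vowel 'a'. The one such stem in the data (fikas → hafikasani) adds ha- … -ani around the stem, so the same rule applies.
So pivikdan → hapivikdanani.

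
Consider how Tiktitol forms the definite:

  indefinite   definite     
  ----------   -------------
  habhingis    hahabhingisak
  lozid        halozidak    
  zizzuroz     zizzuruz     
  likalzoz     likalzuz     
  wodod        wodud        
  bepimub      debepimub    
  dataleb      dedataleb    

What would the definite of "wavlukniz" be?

"wavlukniz" has last vowel 'i'. The stems whose last vowel is 'i' (habhingis → hahabhingisak, lozid → halozidak) add ha- … -ak around the stem.
So wavlukniz → hawavluknizak.

hawavluknizak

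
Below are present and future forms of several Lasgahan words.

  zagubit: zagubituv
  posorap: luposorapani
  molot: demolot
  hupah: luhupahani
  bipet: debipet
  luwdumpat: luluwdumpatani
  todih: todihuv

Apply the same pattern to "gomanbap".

lugomanbapani

hupah and todih both end in -h yet inflect differently (luhupahani, todihuv), so the final letter is not what conditions the rule; the last vowel is.
"gomanbap" has last vowel 'a'. The stems whose last vowel is 'a' (luwdumpat → luluwdumpatani, hupah → luhupahani, posorap → luposorapani) add lu- … -ani around the stem.
The other patterns: stems whose last vowel is 'i' add -uv; stems whose last vowel is 'e' or 'o' add the prefix de-.
So gomanbap → lugomanbapani.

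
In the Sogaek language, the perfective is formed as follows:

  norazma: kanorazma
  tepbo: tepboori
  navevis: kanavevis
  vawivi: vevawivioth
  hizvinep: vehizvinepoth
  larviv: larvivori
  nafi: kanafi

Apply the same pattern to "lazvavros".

vawivi and nafi both end in -i yet inflect differently (vevawivioth, kanafi), so the final letter is not what conditions the rule; the first letter is.
"lazvavros" begins with l-. The one such stem in the data (larviv → larvivori) adds -ori, so the same rule applies.
So lazvavros → lazvavrosori.

lazvavrosori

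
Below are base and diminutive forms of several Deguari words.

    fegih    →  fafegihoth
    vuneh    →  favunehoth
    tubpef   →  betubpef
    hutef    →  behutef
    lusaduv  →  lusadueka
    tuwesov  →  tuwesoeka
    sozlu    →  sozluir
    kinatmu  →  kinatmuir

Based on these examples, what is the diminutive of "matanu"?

matanuir

vuneh and tubpef both have last vowel 'e' yet inflect differently (favunehoth, betubpef), so the last vowel is not what conditions the rule; the final letter is.
"matanu" ends in -u. The stems ending in -u (sozlu → sozluir, kinatmu → kinatmuir) add -ir.
The other patterns: stems ending in -h add fa- … -oth around the stem; stems ending in -f add the prefix be-; stems ending in -v drop the final letter and add -eka.
So matanu → matanuir.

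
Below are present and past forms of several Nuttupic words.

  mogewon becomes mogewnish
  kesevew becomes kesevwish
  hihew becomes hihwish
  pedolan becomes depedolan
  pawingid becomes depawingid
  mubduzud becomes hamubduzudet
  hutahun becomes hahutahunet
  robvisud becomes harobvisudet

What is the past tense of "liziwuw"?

mogewon and pedolan both end in -n yet inflect differently (mogewnish, depedolan), so the final letter is not what conditions the rule; the last vowel is.
"liziwuw" has last vowel 'u'. The stems whose last vowel is 'u' (mubduzud → hamubduzudet, hutahun → hahutahunet, robvisud → harobvisudet) add ha- … -et around the stem.
The other patterns: stems whose last vowel is 'e' or 'o' delete the last vowel and add -ish; stems whose last vowel is 'a' or 'i' add the prefix de-.
So liziwuw → haliziwuwet.

haliziwuwet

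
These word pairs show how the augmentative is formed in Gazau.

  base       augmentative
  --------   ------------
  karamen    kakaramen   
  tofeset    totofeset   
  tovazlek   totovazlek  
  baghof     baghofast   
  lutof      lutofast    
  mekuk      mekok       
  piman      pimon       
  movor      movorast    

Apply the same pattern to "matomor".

matomorast

tovazlek and mekuk both end in -k yet inflect differently (totovazlek, mekok), so the final letter is not what conditions the rule; the last vowel is.
"matomor" has last vowel 'o'. The stems whose last vowel is 'o' (baghof → baghofast, lutof → lutofast, movor → movorast) add -ast.
The other patterns: stems whose last vowel is 'e' repeat the first consonant+vowel as a prefix; stems whose last vowel is 'a' or 'u' change the last vowel to 'o'.
So matomor → matomorast.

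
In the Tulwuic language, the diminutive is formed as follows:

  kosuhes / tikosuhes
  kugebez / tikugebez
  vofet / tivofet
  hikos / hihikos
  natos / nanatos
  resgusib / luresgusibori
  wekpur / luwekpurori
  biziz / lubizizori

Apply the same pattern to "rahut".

kosuhes and hikos both end in -s yet inflect differently (tikosuhes, hihikos), so the final letter is not what conditions the rule; the last vowel is.
"rahut" has last vowel 'u'. The one such stem in the data (wekpur → luwekpurori) adds lu- … -ori around the stem, so the same rule applies.
The other patterns: stems whose last vowel is 'e' add the prefix ti-; stems whose last vowel is 'o' repeat the first consonant+vowel as a prefix.
So rahut → lurahutori.

lurahutori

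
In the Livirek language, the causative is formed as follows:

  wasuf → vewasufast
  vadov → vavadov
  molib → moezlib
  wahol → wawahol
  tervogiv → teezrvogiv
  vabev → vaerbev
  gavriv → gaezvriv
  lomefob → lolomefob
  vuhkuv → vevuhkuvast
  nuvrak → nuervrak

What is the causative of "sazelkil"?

saezzelkil

"sazelkil" has last vowel 'i'. The stems whose last vowel is 'i' (gavriv → gaezvriv, tervogiv → teezrvogiv, molib → moezlib) insert -ez- after the first vowel.
So sazelkil → saezzelkil.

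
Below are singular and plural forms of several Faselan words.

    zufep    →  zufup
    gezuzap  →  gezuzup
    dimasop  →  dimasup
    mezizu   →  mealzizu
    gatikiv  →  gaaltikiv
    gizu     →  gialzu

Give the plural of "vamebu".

vaalmebu

gezuzap and gatikiv both begin with g- yet inflect differently (gezuzup, gaaltikiv), so the first letter is not what conditions the rule; the final letter is.
"vamebu" ends in -u. The stems ending in -u (mezizu → mealzizu, gizu → gialzu) insert -al- after the first vowel.
So vamebu → vaalmebu.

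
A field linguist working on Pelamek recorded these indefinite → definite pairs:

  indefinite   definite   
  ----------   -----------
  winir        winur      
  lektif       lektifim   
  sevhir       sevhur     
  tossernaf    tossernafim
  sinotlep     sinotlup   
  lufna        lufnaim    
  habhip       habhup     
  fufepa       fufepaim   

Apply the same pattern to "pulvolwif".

pulvolwifim

"pulvolwif" ends in -f. The stems ending in -f (tossernaf → tossernafim, lektif → lektifim) add -im.
The other pattern: stems ending in -p or -r change the last vowel to 'u'.
So pulvolwif → pulvolwifim.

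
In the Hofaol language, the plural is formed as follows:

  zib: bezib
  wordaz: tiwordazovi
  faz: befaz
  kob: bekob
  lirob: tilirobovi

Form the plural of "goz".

begoz

lirob and zib both end in -b yet inflect differently (tilirobovi, bezib), so the final letter is not what conditions the rule; the number of vowels is.
"goz" has 1 vowel. The stems with 1 vowel (zib → bezib, faz → befaz, kob → bekob) add the prefix be-.
The other pattern: stems with 2 vowels add ti- … -ovi around the stem.
So goz → begoz.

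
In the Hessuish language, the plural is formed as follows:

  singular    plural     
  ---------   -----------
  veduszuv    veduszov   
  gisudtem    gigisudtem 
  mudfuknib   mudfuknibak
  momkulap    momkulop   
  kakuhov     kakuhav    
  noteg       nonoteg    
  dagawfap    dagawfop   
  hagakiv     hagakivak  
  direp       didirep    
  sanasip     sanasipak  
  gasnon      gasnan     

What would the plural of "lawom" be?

lawam

direp and sanasip both end in -p yet inflect differently (didirep, sanasipak), so the final letter is not what conditions the rule; the last vowel is.
"lawom" has last vowel 'o'. The stems whose last vowel is 'o' (gasnon → gasnan, kakuhov → kakuhav) change the last vowel to 'a'.
The other patterns: stems whose last vowel is 'e' repeat the first consonant+vowel as a prefix; stems whose last vowel is 'i' add -ak; stems whose last vowel is 'a' or 'u' change the last vowel to 'o'.
So lawom → lawam.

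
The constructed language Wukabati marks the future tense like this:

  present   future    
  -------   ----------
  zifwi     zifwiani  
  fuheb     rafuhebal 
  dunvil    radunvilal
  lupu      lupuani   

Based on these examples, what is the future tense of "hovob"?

"hovob" ends in a consonant. The stems ending in a consonant (fuheb → rafuhebal, dunvil → radunvilal) add ra- … -al around the stem.
So hovob → rahovobal.

rahovobal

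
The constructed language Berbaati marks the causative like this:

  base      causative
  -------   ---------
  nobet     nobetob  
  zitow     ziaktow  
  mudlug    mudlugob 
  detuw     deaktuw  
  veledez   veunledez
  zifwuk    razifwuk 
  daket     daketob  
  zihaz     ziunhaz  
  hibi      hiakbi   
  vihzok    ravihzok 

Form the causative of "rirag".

riragob

nobet and veledez both have last vowel 'e' yet inflect differently (nobetob, veunledez), so the last vowel is not what conditions the rule; the final letter is.
"rirag" ends in -g. The one such stem in the data (mudlug → mudlugob) adds -ob, so the same rule applies.
So rirag → riragob.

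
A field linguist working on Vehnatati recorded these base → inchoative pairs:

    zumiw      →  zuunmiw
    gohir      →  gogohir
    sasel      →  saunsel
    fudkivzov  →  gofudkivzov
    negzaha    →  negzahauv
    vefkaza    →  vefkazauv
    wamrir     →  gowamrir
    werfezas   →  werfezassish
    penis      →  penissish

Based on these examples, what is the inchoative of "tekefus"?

tekefussish

gohir and penis both have last vowel 'i' yet inflect differently (gogohir, penissish), so the last vowel is not what conditions the rule; the final letter is.
"tekefus" ends in -s. The stems ending in -s (penis → penissish, werfezas → werfezassish) double the final consonant and add -ish.
So tekefus → tekefussish.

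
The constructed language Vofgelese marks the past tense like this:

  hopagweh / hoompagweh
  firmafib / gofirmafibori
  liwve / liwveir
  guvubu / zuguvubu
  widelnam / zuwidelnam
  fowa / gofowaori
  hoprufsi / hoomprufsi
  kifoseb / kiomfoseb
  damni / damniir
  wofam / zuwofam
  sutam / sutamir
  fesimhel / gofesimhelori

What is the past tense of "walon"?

zuwalon

firmafib and kifoseb both end in -b yet inflect differently (gofirmafibori, kiomfoseb), so the final letter is not what conditions the rule; the first letter is.
"walon" begins with w-. The stems beginning with w- (wofam → zuwofam, widelnam → zuwidelnam) add the prefix zu-.
So walon → zuwalon.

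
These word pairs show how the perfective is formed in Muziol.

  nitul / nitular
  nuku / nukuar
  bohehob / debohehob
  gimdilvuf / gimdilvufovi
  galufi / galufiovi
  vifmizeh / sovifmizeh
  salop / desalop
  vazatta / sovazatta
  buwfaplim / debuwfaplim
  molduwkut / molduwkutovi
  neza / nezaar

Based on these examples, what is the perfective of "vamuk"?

sovamuk

neza and vazatta both end in -a yet inflect differently (nezaar, sovazatta), so the final letter is not what conditions the rule; the first letter is.
"vamuk" begins with v-. The stems beginning with v- (vifmizeh → sovifmizeh, vazatta → sovazatta) add the prefix so-.
So vamuk → sovamuk.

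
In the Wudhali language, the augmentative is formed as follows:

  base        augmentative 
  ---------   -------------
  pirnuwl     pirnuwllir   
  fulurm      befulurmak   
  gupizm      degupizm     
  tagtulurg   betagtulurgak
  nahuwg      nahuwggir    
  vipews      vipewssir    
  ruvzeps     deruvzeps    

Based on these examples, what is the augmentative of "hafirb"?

nahuwg and tagtulurg both end in -g yet inflect differently (nahuwggir, betagtulurgak), so the final letter is not what conditions the rule; the second-to-last letter is.
"hafirb" has second-to-last letter 'r'. The stems whose second-to-last letter is 'r' (tagtulurg → betagtulurgak, fulurm → befulurmak) add be- … -ak around the stem.
So hafirb → behafirbak.

behafirbak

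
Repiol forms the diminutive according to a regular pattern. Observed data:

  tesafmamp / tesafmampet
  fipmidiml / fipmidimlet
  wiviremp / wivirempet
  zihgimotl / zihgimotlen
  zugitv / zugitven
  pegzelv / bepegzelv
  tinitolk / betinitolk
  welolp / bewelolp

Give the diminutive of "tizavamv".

"tizavamv" has second-to-last letter 'm'. The stems whose second-to-last letter is 'm' (tesafmamp → tesafmampet, fipmidiml → fipmidimlet, wiviremp → wivirempet) add -et.
The other patterns: stems whose second-to-last letter is 't' add -en; stems whose second-to-last letter is 'l' add the prefix be-.
So tizavamv → tizavamvet.

tizavamvet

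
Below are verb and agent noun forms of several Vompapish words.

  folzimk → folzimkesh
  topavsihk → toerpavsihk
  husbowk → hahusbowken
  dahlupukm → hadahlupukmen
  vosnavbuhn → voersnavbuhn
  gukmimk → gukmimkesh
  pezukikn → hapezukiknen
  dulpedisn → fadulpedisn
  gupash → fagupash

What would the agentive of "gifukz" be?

hagifukzen

topavsihk and gukmimk both end in -k yet inflect differently (toerpavsihk, gukmimkesh), so the final letter is not what conditions the rule; the second-to-last letter is.
"gifukz" has second-to-last letter 'k'. The stems whose second-to-last letter is 'k' (dahlupukm → hadahlupukmen, pezukikn → hapezukiknen) add ha- … -en around the stem.
The other patterns: stems whose second-to-last letter is 'h' insert -er- after the first vowel; stems whose second-to-last letter is 'm' add -esh; stems whose second-to-last letter is 's' add the prefix fa-.
So gifukz → hagifukzen.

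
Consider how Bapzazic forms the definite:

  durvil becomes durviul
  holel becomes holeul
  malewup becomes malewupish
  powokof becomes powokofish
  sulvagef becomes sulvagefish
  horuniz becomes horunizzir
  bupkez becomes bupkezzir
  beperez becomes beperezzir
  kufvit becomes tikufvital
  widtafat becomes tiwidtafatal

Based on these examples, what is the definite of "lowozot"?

tilowozotal

"lowozot" ends in -t. The stems ending in -t (kufvit → tikufvital, widtafat → tiwidtafatal) add ti- … -al around the stem.
The other patterns: stems ending in -l drop the final letter and add -ul; stems ending in -f or -p add -ish; stems ending in -z double the final consonant and add -ir.
So lowozot → tilowozotal.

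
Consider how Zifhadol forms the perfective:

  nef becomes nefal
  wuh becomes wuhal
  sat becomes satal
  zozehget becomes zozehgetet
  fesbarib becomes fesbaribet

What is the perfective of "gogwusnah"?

sat and zozehget both end in -t yet inflect differently (satal, zozehgetet), so the final letter is not what conditions the rule; the number of vowels is.
"gogwusnah" has 3 vowels. The stems with 3 vowels (zozehget → zozehgetet, fesbarib → fesbaribet) add -et.
So gogwusnah → gogwusnahet.

gogwusnahet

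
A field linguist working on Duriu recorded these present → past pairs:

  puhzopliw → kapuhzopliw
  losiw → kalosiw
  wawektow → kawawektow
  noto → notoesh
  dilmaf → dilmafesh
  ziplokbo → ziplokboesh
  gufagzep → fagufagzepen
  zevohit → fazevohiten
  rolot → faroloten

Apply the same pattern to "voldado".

voldadoesh

wawektow and noto both have last vowel 'o' yet inflect differently (kawawektow, notoesh), so the last vowel is not what conditions the rule; the final letter is.
"voldado" ends in -o. The stems ending in -o (noto → notoesh, ziplokbo → ziplokboesh) add -esh.
The other patterns: stems ending in -w add the prefix ka-; stems ending in -p or -t add fa- … -en around the stem.
So voldado → voldadoesh.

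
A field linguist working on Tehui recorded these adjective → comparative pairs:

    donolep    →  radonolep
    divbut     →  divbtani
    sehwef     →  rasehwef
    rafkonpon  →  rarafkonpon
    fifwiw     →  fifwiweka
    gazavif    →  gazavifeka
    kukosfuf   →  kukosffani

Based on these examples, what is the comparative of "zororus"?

gazavif and kukosfuf both end in -f yet inflect differently (gazavifeka, kukosffani), so the final letter is not what conditions the rule; the last vowel is.
"zororus" has last vowel 'u'. The stems whose last vowel is 'u' (kukosfuf → kukosffani, divbut → divbtani) delete the last vowel and add -ani.
So zororus → zororsani.

zororsani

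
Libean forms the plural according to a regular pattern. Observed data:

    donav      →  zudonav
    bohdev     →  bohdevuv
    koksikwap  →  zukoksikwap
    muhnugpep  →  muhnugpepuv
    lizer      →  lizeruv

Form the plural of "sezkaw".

zusezkaw

"sezkaw" has last vowel 'a'. The stems whose last vowel is 'a' (koksikwap → zukoksikwap, donav → zudonav) add the prefix zu-.
So sezkaw → zusezkaw.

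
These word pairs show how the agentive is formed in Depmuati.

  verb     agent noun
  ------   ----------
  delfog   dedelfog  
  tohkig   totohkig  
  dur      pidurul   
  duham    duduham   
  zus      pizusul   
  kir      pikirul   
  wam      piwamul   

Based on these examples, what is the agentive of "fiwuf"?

fifiwuf

"fiwuf" has 2 vowels. The stems with 2 vowels (duham → duduham, delfog → dedelfog, tohkig → totohkig) repeat the first consonant+vowel as a prefix.
The other pattern: stems with 1 vowel add pi- … -ul around the stem.
So fiwuf → fifiwuf.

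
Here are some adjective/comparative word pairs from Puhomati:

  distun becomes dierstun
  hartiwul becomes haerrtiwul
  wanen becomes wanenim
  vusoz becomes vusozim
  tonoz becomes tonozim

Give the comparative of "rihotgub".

"rihotgub" has last vowel 'u'. The stems whose last vowel is 'u' (distun → dierstun, hartiwul → haerrtiwul) insert -er- after the first vowel.
So rihotgub → rierhotgub.

rierhotgub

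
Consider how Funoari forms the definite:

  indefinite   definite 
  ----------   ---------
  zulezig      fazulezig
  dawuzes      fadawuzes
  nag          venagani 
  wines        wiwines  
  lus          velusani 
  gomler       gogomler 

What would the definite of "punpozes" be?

lus and wines both end in -s yet inflect differently (velusani, wiwines), so the final letter is not what conditions the rule; the number of vowels is.
"punpozes" has 3 vowels. The stems with 3 vowels (dawuzes → fadawuzes, zulezig → fazulezig) add the prefix fa-.
The other patterns: stems with 1 vowel add ve- … -ani around the stem; stems with 2 vowels repeat the first consonant+vowel as a prefix.
So punpozes → fapunpozes.

fapunpozes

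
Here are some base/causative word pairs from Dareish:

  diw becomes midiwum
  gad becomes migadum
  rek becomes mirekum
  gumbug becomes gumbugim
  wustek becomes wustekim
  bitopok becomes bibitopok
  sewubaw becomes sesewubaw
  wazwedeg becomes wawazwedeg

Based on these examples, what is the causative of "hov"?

mihovum

rek and wustek both end in -k yet inflect differently (mirekum, wustekim), so the final letter is not what conditions the rule; the number of vowels is.
"hov" has 1 vowel. The stems with 1 vowel (diw → midiwum, gad → migadum, rek → mirekum) add mi- … -um around the stem.
The other patterns: stems with 2 vowels add -im; stems with 3 vowels repeat the first consonant+vowel as a prefix.
So hov → mihovum.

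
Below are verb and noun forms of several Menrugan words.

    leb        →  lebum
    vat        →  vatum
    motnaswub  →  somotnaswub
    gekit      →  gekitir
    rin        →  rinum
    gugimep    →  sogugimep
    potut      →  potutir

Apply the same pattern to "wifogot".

sowifogot

vat and potut both end in -t yet inflect differently (vatum, potutir), so the final letter is not what conditions the rule; the number of vowels is.
"wifogot" has 3 vowels. The stems with 3 vowels (gugimep → sogugimep, motnaswub → somotnaswub) add the prefix so-.
The other patterns: stems with 1 vowel add -um; stems with 2 vowels add -ir.
So wifogot → sowifogot.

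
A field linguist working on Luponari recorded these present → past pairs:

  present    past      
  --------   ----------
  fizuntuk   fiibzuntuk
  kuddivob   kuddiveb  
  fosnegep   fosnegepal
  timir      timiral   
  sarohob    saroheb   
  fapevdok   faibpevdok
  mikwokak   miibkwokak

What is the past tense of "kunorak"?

sarohob and fapevdok both have last vowel 'o' yet inflect differently (saroheb, faibpevdok), so the last vowel is not what conditions the rule; the final letter is.
"kunorak" ends in -k. The stems ending in -k (fizuntuk → fiibzuntuk, fapevdok → faibpevdok, mikwokak → miibkwokak) insert -ib- after the first vowel.
So kunorak → kuibnorak.

kuibnorak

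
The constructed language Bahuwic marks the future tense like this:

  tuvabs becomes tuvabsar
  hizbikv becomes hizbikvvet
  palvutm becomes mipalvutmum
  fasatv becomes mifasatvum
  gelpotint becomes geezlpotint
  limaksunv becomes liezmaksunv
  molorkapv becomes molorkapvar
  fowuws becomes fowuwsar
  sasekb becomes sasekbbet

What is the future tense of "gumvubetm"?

migumvubetmum

"gumvubetm" has second-to-last letter 't'. The stems whose second-to-last letter is 't' (fasatv → mifasatvum, palvutm → mipalvutmum) add mi- … -um around the stem.
So gumvubetm → migumvubetmum.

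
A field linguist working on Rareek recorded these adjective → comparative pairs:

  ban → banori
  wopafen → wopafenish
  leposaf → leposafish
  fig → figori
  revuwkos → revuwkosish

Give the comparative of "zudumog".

"zudumog" has 3 vowels. The stems with 3 vowels (revuwkos → revuwkosish, wopafen → wopafenish, leposaf → leposafish) add -ish.
So zudumog → zudumogish.

zudumogish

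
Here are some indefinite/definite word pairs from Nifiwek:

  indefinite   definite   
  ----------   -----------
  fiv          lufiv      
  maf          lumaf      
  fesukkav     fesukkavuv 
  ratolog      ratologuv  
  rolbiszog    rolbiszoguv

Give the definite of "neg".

"neg" has 1 vowel. The stems with 1 vowel (fiv → lufiv, maf → lumaf) add the prefix lu-.
The other pattern: stems with 3 vowels add -uv.
So neg → luneg.

luneg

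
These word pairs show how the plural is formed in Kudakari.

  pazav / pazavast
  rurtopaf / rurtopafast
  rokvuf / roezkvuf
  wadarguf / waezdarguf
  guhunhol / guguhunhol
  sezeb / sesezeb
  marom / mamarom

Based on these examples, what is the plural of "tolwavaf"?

tolwavafast

rurtopaf and rokvuf both end in -f yet inflect differently (rurtopafast, roezkvuf), so the final letter is not what conditions the rule; the last vowel is.
"tolwavaf" has last vowel 'a'. The stems whose last vowel is 'a' (pazav → pazavast, rurtopaf → rurtopafast) add -ast.
So tolwavaf → tolwavafast.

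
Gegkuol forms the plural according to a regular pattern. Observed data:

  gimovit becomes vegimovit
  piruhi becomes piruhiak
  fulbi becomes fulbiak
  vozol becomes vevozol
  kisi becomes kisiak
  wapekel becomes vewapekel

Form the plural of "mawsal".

"mawsal" ends in -l. The stems ending in -l (vozol → vevozol, wapekel → vewapekel) add the prefix ve-.
So mawsal → vemawsal.

vemawsal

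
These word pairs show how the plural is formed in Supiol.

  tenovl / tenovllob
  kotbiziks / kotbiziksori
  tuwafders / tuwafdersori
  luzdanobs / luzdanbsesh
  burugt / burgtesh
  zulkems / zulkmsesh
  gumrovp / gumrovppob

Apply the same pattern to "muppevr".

muppevrrob

tuwafders and zulkems both end in -s yet inflect differently (tuwafdersori, zulkmsesh), so the final letter is not what conditions the rule; the second-to-last letter is.
"muppevr" has second-to-last letter 'v'. The stems whose second-to-last letter is 'v' (gumrovp → gumrovppob, tenovl → tenovllob) double the final consonant and add -ob.
So muppevr → muppevrrob.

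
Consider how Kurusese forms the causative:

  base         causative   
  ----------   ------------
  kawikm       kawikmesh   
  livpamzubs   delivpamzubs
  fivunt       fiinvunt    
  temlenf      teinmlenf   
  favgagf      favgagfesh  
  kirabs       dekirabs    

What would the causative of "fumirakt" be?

"fumirakt" has second-to-last letter 'k'. The one such stem in the data (kawikm → kawikmesh) adds -esh, so the same rule applies.
The other patterns: stems whose second-to-last letter is 'b' add the prefix de-; stems whose second-to-last letter is 'n' insert -in- after the first vowel.
So fumirakt → fumiraktesh.

fumiraktesh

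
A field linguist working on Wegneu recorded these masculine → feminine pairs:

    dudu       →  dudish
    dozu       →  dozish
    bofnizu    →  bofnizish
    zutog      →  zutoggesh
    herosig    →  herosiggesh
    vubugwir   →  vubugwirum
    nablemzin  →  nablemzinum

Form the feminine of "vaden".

vadenum

"vaden" ends in -n. The one such stem in the data (nablemzin → nablemzinum) adds -um, so the same rule applies.
The other patterns: stems ending in -u drop the final letter and add -ish; stems ending in -g double the final consonant and add -esh.
So vaden → vadenum.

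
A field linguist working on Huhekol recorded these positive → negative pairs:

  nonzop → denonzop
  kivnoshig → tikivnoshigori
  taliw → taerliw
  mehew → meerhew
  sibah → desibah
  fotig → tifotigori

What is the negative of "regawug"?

tiregawugori

"regawug" ends in -g. The stems ending in -g (fotig → tifotigori, kivnoshig → tikivnoshigori) add ti- … -ori around the stem.
The other patterns: stems ending in -w insert -er- after the first vowel; stems ending in -h or -p add the prefix de-.
So regawug → tiregawugori.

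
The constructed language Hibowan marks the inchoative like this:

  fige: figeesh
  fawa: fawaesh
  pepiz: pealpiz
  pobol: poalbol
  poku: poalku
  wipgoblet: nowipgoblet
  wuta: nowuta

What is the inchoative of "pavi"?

fawa and wuta both end in -a yet inflect differently (fawaesh, nowuta), so the final letter is not what conditions the rule; the first letter is.
"pavi" begins with p-. The stems beginning with p- (pepiz → pealpiz, pobol → poalbol, poku → poalku) insert -al- after the first vowel.
The other patterns: stems beginning with f- add -esh; stems beginning with w- add the prefix no-.
So pavi → paalvi.

paalvi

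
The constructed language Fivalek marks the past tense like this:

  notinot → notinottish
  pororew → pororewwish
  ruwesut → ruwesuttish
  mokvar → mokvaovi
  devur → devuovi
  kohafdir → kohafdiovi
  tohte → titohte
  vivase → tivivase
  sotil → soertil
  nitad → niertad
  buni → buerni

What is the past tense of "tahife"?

"tahife" ends in -e. The stems ending in -e (tohte → titohte, vivase → tivivase) add the prefix ti-.
The other patterns: stems ending in -t or -w double the final consonant and add -ish; stems ending in -r drop the final letter and add -ovi; stems ending in -d, -i or -l insert -er- after the first vowel.
So tahife → titahife.

titahife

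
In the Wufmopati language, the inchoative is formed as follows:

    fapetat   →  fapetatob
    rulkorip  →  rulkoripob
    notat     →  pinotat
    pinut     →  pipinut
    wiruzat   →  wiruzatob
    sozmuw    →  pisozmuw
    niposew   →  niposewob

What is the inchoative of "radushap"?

radushapob

pinut and fapetat both end in -t yet inflect differently (pipinut, fapetatob), so the final letter is not what conditions the rule; the number of vowels is.
"radushap" has 3 vowels. The stems with 3 vowels (fapetat → fapetatob, rulkorip → rulkoripob, wiruzat → wiruzatob) add -ob.
The other pattern: stems with 2 vowels add the prefix pi-.
So radushap → radushapob.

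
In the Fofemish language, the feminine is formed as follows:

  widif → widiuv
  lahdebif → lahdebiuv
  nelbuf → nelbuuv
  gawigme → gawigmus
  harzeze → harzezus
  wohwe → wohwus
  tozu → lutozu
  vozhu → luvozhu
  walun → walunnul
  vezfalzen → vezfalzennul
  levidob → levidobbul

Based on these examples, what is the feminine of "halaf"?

halauv

"halaf" ends in -f. The stems ending in -f (widif → widiuv, lahdebif → lahdebiuv, nelbuf → nelbuuv) drop the final letter and add -uv.
So halaf → halauv.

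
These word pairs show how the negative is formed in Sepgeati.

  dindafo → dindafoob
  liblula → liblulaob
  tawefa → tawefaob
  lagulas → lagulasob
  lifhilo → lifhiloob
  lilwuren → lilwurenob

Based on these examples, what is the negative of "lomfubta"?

Every pair shown (dindafo → dindafoob, liblula → liblulaob, tawefa → tawefaob, …) follows the same rule: add -ob.
So lomfubta → lomfubtaob.

lomfubtaob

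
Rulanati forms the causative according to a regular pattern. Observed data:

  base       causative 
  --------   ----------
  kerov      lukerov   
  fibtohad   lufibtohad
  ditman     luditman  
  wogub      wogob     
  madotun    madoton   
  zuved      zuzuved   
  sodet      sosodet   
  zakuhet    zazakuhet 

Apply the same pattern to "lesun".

ditman and madotun both end in -n yet inflect differently (luditman, madoton), so the final letter is not what conditions the rule; the last vowel is.
"lesun" has last vowel 'u'. The stems whose last vowel is 'u' (wogub → wogob, madotun → madoton) change the last vowel to 'o'.
So lesun → leson.

leson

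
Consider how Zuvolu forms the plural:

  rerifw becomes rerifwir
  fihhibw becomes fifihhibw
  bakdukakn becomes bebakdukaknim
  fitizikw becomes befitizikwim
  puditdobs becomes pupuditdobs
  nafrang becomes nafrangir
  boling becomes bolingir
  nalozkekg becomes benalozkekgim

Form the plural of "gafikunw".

fitizikw and fihhibw both end in -w yet inflect differently (befitizikwim, fifihhibw), so the final letter is not what conditions the rule; the second-to-last letter is.
"gafikunw" has second-to-last letter 'n'. The stems whose second-to-last letter is 'n' (nafrang → nafrangir, boling → bolingir) add -ir.
So gafikunw → gafikunwir.

gafikunwir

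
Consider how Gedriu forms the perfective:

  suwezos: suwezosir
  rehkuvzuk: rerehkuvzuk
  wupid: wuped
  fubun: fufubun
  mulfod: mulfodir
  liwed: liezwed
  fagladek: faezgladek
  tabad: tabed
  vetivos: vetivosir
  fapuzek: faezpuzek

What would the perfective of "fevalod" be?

fevalodir

fapuzek and rehkuvzuk both end in -k yet inflect differently (faezpuzek, rerehkuvzuk), so the final letter is not what conditions the rule; the last vowel is.
"fevalod" has last vowel 'o'. The stems whose last vowel is 'o' (mulfod → mulfodir, suwezos → suwezosir, vetivos → vetivosir) add -ir.
The other patterns: stems whose last vowel is 'e' insert -ez- after the first vowel; stems whose last vowel is 'u' repeat the first consonant+vowel as a prefix; stems whose last vowel is 'a' or 'i' change the last vowel to 'e'.
So fevalod → fevalodir.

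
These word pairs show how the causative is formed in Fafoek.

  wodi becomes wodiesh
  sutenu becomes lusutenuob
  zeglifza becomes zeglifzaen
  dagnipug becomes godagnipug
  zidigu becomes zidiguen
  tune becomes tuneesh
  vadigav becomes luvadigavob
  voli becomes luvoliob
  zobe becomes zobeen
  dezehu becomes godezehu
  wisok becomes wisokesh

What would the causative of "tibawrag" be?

dezehu and zidigu both end in -u yet inflect differently (godezehu, zidiguen), so the final letter is not what conditions the rule; the first letter is.
"tibawrag" begins with t-. The one such stem in the data (tune → tuneesh) adds -esh, so the same rule applies.
The other patterns: stems beginning with d- add the prefix go-; stems beginning with z- add -en; stems beginning with s- or v- add lu- … -ob around the stem.
So tibawrag → tibawragesh.

tibawragesh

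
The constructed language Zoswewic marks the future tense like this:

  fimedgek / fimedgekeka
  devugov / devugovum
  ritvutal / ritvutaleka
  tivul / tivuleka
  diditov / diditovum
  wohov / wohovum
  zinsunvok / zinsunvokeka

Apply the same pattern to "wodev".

"wodev" ends in -v. The stems ending in -v (devugov → devugovum, wohov → wohovum, diditov → diditovum) add -um.
The other pattern: stems ending in -k or -l add -eka.
So wodev → wodevum.

wodevum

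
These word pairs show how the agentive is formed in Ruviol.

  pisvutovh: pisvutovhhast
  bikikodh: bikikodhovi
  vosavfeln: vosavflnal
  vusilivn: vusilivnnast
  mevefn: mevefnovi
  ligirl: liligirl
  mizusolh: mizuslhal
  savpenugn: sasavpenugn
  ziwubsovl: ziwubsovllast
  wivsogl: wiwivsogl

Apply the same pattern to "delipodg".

delipodgovi

ligirl and ziwubsovl both end in -l yet inflect differently (liligirl, ziwubsovllast), so the final letter is not what conditions the rule; the second-to-last letter is.
"delipodg" has second-to-last letter 'd'. The one such stem in the data (bikikodh → bikikodhovi) adds -ovi, so the same rule applies.
The other patterns: stems whose second-to-last letter is 'g' or 'r' repeat the first consonant+vowel as a prefix; stems whose second-to-last letter is 'v' double the final consonant and add -ast; stems whose second-to-last letter is 'l' delete the last vowel and add -al.
So delipodg → delipodgovi.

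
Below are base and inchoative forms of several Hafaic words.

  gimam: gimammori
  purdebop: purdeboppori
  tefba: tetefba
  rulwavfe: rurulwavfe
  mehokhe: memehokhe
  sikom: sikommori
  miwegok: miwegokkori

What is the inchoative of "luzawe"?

luluzawe

gimam and tefba both have last vowel 'a' yet inflect differently (gimammori, tetefba), so the last vowel is not what conditions the rule; whether the stem ends in a vowel or a consonant is.
"luzawe" ends in a vowel. The stems ending in a vowel (rulwavfe → rurulwavfe, tefba → tetefba, mehokhe → memehokhe) repeat the first consonant+vowel as a prefix.
So luzawe → luluzawe.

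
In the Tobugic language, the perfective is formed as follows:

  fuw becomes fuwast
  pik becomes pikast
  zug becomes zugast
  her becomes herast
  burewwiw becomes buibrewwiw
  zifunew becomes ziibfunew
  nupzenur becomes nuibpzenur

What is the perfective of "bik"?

bikast

fuw and burewwiw both end in -w yet inflect differently (fuwast, buibrewwiw), so the final letter is not what conditions the rule; the number of vowels is.
"bik" has 1 vowel. The stems with 1 vowel (fuw → fuwast, pik → pikast, zug → zugast) add -ast.
So bik → bikast.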